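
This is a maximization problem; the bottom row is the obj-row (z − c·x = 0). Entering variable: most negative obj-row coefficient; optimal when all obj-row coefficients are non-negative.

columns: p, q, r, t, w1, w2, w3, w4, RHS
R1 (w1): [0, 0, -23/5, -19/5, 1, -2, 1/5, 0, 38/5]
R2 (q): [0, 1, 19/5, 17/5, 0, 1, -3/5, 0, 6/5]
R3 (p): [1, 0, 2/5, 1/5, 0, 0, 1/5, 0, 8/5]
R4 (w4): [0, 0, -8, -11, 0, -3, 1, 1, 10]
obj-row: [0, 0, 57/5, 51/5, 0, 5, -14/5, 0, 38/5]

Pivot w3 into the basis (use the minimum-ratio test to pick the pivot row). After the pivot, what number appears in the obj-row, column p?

Ratio test on column w3 — row 1: (38/5)/(1/5) = 38; row 2: entry -3/5 ≤ 0; row 3: (8/5)/(1/5) = 8; row 4: 10/1 = 10. Minimum is 8 at row 3 (p leaves); pivot element 1/5.
Divide row 3 by 1/5; eliminate column w3 from the other rows.
obj-row update in column p: 0 − (-14/5)·5 = 14.

14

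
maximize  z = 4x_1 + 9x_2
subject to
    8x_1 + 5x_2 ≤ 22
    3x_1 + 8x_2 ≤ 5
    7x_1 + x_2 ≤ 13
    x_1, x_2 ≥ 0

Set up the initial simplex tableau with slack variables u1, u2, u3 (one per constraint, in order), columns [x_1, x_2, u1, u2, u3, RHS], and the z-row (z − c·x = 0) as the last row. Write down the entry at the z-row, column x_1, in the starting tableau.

The z-row carries the negated objective coefficients: the x_1 entry is -4.

-4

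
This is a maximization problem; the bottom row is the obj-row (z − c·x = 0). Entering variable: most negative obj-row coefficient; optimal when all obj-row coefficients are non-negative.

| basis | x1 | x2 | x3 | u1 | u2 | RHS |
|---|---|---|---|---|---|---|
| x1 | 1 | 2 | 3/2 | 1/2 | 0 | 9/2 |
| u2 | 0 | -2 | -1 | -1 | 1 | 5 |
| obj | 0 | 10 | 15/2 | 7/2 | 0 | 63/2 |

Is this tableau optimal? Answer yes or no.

Every obj-row coefficient is ≥ 0, so the tableau is optimal.

yes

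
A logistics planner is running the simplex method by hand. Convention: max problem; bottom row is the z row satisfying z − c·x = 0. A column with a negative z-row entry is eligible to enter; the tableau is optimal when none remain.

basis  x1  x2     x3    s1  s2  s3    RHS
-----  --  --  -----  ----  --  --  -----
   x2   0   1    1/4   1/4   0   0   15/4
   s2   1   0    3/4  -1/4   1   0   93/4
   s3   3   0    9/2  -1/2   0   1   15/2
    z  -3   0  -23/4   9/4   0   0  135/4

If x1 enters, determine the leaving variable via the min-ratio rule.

s3

Column x1 entries and ratios — x2: 0 ≤ 0, skip; s2: (93/4)/1 = 93/4; s3: (15/2)/3 = 5/2.
Smallest ratio is 5/2 in the row of s3, so s3 leaves.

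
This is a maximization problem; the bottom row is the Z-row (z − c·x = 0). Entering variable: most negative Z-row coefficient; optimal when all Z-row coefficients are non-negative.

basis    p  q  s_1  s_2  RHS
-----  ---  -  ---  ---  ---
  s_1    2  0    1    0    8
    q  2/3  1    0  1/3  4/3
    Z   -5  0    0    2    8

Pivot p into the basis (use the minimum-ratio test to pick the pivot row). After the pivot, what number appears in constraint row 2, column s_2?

Ratio test on column p — row 1: 8/2 = 4; row 2: (4/3)/(2/3) = 2. Minimum is 2 at row 2 (q leaves); pivot element 2/3.
Divide row 2 by 2/3; eliminate column p from the other rows.
In the new row 2, the s_2 entry is the old entry divided by the pivot: (1/3)/(2/3) = 1/2.

1/2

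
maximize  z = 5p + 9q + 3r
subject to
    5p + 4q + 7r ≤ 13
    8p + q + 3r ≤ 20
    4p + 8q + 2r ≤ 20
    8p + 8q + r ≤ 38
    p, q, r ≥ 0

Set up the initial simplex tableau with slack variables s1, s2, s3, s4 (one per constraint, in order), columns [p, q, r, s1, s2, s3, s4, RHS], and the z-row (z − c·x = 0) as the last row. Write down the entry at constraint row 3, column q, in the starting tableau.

Constraint 3 has coefficient 8 on q.

8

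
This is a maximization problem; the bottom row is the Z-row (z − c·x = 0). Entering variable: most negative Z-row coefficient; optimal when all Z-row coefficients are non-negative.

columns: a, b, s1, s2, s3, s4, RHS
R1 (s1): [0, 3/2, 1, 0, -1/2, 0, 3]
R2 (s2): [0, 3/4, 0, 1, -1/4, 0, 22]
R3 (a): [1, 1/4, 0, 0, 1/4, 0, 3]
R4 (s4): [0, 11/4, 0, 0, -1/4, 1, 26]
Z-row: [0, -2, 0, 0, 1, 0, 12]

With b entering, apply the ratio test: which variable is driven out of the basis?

Column b entries and ratios — s1: 3/(3/2) = 2; s2: 22/(3/4) = 88/3; a: 3/(1/4) = 12; s4: 26/(11/4) = 104/11.
Smallest ratio is 2 in the row of s1, so s1 leaves.

s1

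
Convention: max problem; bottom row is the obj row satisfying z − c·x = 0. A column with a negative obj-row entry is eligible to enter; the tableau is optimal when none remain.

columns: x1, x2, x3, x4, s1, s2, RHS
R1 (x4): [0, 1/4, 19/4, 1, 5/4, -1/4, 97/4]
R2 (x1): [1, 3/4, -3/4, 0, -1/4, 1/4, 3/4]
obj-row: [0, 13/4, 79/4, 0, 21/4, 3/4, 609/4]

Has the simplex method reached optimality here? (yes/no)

yes

Every obj-row coefficient is ≥ 0, so the tableau is optimal.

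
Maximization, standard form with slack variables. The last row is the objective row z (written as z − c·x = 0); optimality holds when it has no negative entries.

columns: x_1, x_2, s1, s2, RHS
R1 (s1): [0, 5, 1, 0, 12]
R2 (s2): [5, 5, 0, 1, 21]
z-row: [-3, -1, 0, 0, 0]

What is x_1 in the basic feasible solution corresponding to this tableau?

0

x_1 is not in the basis, so in the current basic feasible solution x_1 = 0.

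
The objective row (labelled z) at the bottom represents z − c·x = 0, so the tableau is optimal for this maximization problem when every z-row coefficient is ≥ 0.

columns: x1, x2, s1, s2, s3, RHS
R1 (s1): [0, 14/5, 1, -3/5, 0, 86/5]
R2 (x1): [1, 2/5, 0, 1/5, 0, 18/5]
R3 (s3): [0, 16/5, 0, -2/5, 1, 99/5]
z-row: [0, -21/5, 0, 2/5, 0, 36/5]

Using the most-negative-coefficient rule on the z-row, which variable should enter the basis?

x2

Negative z-row entries: x2: -21/5.
The most negative is -21/5 in column x2, so x2 enters.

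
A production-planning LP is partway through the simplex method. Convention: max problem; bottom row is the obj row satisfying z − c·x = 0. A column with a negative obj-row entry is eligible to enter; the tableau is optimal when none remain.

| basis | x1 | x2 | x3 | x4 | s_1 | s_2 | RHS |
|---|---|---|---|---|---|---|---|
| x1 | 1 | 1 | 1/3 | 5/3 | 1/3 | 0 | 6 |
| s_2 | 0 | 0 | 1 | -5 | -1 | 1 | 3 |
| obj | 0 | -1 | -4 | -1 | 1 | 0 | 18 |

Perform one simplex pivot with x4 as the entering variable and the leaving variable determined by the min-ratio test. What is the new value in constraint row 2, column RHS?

21

Ratio test on column x4 — row 1: 6/(5/3) = 18/5; row 2: entry -5 ≤ 0. Minimum is 18/5 at row 1 (x1 leaves); pivot element 5/3.
Divide row 1 by 5/3; eliminate column x4 from the other rows.
Row 2 update in column RHS: 3 − (-5)·(18/5) = 21.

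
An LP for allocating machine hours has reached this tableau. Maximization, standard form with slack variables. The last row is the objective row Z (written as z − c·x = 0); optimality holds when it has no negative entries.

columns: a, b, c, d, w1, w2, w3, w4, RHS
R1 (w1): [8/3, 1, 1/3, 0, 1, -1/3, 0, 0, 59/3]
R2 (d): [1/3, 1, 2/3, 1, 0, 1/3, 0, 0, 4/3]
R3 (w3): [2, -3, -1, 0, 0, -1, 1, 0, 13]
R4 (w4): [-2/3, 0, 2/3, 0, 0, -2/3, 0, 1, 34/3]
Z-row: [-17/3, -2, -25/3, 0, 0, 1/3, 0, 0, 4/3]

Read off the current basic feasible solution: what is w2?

w2 is not in the basis, so in the current basic feasible solution w2 = 0.

0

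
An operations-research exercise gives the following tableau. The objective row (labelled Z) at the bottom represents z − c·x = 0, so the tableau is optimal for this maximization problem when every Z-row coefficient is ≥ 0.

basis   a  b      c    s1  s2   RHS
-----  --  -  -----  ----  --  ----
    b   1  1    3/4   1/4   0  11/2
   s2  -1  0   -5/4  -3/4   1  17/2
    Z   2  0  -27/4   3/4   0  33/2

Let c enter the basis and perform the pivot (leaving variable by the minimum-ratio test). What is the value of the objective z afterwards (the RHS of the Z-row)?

Ratio test on column c — row 1: (11/2)/(3/4) = 22/3; row 2: entry -5/4 ≤ 0. Minimum is 22/3 at row 1 (b leaves); pivot element 3/4.
Pivot on row 1; the Z-row RHS becomes 33/2 − (-27/4)·(22/3) = 66.

66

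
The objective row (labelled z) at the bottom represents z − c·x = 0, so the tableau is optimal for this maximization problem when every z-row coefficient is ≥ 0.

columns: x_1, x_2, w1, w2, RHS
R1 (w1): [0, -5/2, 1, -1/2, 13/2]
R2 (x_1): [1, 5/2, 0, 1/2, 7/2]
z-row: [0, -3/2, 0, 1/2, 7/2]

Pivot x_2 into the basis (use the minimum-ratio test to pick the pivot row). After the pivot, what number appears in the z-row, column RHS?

Ratio test on column x_2 — row 1: entry -5/2 ≤ 0; row 2: (7/2)/(5/2) = 7/5. Minimum is 7/5 at row 2 (x_1 leaves); pivot element 5/2.
Divide row 2 by 5/2; eliminate column x_2 from the other rows.
z-row update in column RHS: 7/2 − (-3/2)·(7/5) = 28/5.

28/5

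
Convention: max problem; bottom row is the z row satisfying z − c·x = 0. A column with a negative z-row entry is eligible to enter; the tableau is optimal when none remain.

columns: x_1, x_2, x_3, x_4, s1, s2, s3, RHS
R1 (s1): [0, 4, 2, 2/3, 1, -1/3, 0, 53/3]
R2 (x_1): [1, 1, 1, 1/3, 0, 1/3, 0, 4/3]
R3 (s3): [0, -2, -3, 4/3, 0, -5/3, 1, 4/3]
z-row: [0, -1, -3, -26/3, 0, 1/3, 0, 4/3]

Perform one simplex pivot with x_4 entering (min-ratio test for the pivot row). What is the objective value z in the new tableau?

Ratio test on column x_4 — row 1: (53/3)/(2/3) = 53/2; row 2: (4/3)/(1/3) = 4; row 3: (4/3)/(4/3) = 1. Minimum is 1 at row 3 (s3 leaves); pivot element 4/3.
Pivot on row 3; the z-row RHS becomes 4/3 − (-26/3)·1 = 10.

10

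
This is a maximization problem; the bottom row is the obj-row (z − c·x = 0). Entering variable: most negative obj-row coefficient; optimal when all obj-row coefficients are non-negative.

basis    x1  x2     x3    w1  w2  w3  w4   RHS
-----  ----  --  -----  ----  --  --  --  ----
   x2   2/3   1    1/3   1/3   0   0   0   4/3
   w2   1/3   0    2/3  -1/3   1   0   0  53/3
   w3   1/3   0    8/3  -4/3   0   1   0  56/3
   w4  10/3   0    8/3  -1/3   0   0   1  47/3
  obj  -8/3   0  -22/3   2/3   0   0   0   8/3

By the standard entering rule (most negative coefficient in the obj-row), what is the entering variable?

Negative obj-row entries: x1: -8/3, x3: -22/3.
The most negative is -22/3 in column x3, so x3 enters.

x3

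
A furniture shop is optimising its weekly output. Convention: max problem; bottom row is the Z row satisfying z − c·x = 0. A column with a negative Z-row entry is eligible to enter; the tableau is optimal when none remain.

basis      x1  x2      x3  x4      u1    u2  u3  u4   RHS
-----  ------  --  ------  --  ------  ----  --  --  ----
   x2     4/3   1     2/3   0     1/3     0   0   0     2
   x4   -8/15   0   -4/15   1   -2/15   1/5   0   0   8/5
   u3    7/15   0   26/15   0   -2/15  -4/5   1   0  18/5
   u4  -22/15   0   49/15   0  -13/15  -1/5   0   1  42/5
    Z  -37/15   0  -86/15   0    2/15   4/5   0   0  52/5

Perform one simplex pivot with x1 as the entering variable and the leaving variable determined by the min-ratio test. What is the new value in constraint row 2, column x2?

2/5

Ratio test on column x1 — row 1: 2/(4/3) = 3/2; row 2: entry -8/15 ≤ 0; row 3: (18/5)/(7/15) = 54/7; row 4: entry -22/15 ≤ 0. Minimum is 3/2 at row 1 (x2 leaves); pivot element 4/3.
Divide row 1 by 4/3; eliminate column x1 from the other rows.
Row 2 update in column x2: 0 − (-8/15)·(3/4) = 2/5.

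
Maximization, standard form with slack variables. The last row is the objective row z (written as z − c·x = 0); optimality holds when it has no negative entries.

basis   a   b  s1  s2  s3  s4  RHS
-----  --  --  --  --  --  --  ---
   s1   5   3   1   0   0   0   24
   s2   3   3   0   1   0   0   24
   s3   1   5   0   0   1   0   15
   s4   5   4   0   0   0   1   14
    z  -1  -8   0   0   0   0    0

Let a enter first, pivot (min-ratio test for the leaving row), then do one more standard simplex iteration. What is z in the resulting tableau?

166/7

Ratio test on column a — row 1: 24/5 = 24/5; row 2: 24/3 = 8; row 3: 15/1 = 15; row 4: 14/5 = 14/5. Minimum is 14/5 at row 4 (s4 leaves); pivot element 5.
Pivot on row 4; the z-row RHS becomes 0 − (-1)·(14/5) = 14/5.
Next entering variable (most negative z-row entry -36/5): b.
Ratio test on column b — row 1: entry -1 ≤ 0; row 2: (78/5)/(3/5) = 26; row 3: (61/5)/(21/5) = 61/21; row 4: (14/5)/(4/5) = 7/2. Minimum is 61/21 at row 3 (s3 leaves); pivot element 21/5.
After the second pivot the z-row RHS is 14/5 − (-36/5)·(61/21) = 166/7.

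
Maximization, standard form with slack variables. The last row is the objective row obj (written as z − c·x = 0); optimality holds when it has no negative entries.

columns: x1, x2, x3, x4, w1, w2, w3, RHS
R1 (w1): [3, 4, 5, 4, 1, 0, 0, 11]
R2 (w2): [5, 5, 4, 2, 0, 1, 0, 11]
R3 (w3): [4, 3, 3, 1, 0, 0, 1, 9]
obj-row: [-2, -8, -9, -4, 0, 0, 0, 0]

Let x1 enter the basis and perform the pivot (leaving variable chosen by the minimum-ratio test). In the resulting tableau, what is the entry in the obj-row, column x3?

-37/5

Ratio test on column x1 — row 1: 11/3 = 11/3; row 2: 11/5 = 11/5; row 3: 9/4 = 9/4. Minimum is 11/5 at row 2 (w2 leaves); pivot element 5.
Divide row 2 by 5; eliminate column x1 from the other rows.
obj-row update in column x3: -9 − (-2)·(4/5) = -37/5.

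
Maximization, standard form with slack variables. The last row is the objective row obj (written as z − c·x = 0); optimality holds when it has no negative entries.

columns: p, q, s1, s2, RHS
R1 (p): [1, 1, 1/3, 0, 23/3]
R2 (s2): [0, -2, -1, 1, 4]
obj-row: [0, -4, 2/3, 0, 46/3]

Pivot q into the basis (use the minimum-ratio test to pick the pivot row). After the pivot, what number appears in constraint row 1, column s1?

Ratio test on column q — row 1: (23/3)/1 = 23/3; row 2: entry -2 ≤ 0. Minimum is 23/3 at row 1 (p leaves); pivot element 1.
Divide row 1 by 1; eliminate column q from the other rows.
In the new row 1, the s1 entry is the old entry divided by the pivot: (1/3)/1 = 1/3.

1/3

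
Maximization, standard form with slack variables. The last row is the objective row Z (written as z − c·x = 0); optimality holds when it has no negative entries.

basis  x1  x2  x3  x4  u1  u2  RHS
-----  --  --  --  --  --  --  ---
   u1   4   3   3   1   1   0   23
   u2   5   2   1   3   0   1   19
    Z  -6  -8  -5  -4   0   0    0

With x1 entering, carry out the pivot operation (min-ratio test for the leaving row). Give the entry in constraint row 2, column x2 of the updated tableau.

Ratio test on column x1 — row 1: 23/4 = 23/4; row 2: 19/5 = 19/5. Minimum is 19/5 at row 2 (u2 leaves); pivot element 5.
Divide row 2 by 5; eliminate column x1 from the other rows.
In the new row 2, the x2 entry is the old entry divided by the pivot: 2/5 = 2/5.

2/5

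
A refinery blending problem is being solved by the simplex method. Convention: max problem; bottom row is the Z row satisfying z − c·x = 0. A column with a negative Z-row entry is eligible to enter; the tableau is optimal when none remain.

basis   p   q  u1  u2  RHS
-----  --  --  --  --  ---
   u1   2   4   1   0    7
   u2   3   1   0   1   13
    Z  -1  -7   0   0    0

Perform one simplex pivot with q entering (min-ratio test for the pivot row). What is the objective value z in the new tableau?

49/4

Ratio test on column q — row 1: 7/4 = 7/4; row 2: 13/1 = 13. Minimum is 7/4 at row 1 (u1 leaves); pivot element 4.
Pivot on row 1; the Z-row RHS becomes 0 − (-7)·(7/4) = 49/4.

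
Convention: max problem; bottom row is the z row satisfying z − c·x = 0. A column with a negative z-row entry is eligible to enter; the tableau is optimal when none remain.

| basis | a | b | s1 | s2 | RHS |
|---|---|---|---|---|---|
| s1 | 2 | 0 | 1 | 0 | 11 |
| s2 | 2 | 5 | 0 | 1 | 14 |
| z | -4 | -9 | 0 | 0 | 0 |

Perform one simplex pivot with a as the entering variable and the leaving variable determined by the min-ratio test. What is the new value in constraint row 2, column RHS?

3

Ratio test on column a — row 1: 11/2 = 11/2; row 2: 14/2 = 7. Minimum is 11/2 at row 1 (s1 leaves); pivot element 2.
Divide row 1 by 2; eliminate column a from the other rows.
Row 2 update in column RHS: 14 − 2·(11/2) = 3.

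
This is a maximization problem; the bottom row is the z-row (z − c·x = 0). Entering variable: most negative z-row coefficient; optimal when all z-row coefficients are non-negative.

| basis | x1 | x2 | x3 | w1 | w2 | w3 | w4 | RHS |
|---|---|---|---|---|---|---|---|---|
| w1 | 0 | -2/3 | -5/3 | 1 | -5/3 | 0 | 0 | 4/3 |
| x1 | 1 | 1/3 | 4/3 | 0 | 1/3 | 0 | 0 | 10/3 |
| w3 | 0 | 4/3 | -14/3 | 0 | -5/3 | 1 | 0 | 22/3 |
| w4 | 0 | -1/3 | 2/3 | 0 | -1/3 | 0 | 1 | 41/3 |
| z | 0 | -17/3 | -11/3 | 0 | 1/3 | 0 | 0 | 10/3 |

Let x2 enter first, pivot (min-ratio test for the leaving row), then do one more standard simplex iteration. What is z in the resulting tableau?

Ratio test on column x2 — row 1: entry -2/3 ≤ 0; row 2: (10/3)/(1/3) = 10; row 3: (22/3)/(4/3) = 11/2; row 4: entry -1/3 ≤ 0. Minimum is 11/2 at row 3 (w3 leaves); pivot element 4/3.
Pivot on row 3; the z-row RHS becomes 10/3 − (-17/3)·(11/2) = 69/2.
Next entering variable (most negative z-row entry -47/2): x3.
Ratio test on column x3 — row 1: entry -4 ≤ 0; row 2: (3/2)/(5/2) = 3/5; row 3: entry -7/2 ≤ 0; row 4: entry -1/2 ≤ 0. Minimum is 3/5 at row 2 (x1 leaves); pivot element 5/2.
After the second pivot the z-row RHS is 69/2 − (-47/2)·(3/5) = 243/5.

243/5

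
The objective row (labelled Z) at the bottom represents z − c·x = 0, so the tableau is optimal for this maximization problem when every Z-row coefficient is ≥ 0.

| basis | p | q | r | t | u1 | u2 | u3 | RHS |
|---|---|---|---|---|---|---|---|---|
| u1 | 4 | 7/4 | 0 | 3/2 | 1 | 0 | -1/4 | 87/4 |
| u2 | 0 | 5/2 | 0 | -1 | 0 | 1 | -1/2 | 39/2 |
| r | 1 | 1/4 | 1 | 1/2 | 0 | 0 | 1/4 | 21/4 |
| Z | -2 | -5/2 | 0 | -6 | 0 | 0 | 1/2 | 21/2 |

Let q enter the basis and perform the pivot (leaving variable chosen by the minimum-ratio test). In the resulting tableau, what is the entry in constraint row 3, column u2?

-1/10

Ratio test on column q — row 1: (87/4)/(7/4) = 87/7; row 2: (39/2)/(5/2) = 39/5; row 3: (21/4)/(1/4) = 21. Minimum is 39/5 at row 2 (u2 leaves); pivot element 5/2.
Divide row 2 by 5/2; eliminate column q from the other rows.
Row 3 update in column u2: 0 − (1/4)·(2/5) = -1/10.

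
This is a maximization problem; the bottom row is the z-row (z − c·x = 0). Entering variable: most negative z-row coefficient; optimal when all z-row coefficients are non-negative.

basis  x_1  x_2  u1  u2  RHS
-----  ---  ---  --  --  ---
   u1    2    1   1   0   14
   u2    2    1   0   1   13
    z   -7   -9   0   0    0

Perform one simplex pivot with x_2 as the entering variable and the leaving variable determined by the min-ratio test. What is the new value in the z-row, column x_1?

11

Ratio test on column x_2 — row 1: 14/1 = 14; row 2: 13/1 = 13. Minimum is 13 at row 2 (u2 leaves); pivot element 1.
Divide row 2 by 1; eliminate column x_2 from the other rows.
z-row update in column x_1: -7 − (-9)·2 = 11.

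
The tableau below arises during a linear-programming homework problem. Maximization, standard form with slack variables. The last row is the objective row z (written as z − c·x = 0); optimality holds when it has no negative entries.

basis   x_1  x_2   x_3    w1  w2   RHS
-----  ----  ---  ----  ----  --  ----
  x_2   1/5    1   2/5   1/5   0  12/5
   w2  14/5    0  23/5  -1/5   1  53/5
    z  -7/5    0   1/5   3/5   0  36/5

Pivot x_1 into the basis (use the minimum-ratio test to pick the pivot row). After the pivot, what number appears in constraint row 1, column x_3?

Ratio test on column x_1 — row 1: (12/5)/(1/5) = 12; row 2: (53/5)/(14/5) = 53/14. Minimum is 53/14 at row 2 (w2 leaves); pivot element 14/5.
Divide row 2 by 14/5; eliminate column x_1 from the other rows.
Row 1 update in column x_3: 2/5 − (1/5)·(23/14) = 1/14.

1/14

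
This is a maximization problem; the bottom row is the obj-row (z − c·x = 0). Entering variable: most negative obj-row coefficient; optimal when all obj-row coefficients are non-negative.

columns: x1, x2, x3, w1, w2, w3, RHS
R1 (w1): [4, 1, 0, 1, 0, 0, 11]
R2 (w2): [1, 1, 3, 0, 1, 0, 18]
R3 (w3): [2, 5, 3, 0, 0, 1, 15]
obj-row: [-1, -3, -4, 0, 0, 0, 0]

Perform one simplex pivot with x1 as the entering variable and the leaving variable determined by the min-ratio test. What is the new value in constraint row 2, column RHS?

61/4

Ratio test on column x1 — row 1: 11/4 = 11/4; row 2: 18/1 = 18; row 3: 15/2 = 15/2. Minimum is 11/4 at row 1 (w1 leaves); pivot element 4.
Divide row 1 by 4; eliminate column x1 from the other rows.
Row 2 update in column RHS: 18 − 1·(11/4) = 61/4.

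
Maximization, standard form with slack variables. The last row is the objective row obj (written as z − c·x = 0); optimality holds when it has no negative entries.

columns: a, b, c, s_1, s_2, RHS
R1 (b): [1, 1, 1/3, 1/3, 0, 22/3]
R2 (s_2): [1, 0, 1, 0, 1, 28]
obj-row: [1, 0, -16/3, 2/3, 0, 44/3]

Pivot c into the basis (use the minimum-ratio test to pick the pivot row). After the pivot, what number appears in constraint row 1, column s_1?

Ratio test on column c — row 1: (22/3)/(1/3) = 22; row 2: 28/1 = 28. Minimum is 22 at row 1 (b leaves); pivot element 1/3.
Divide row 1 by 1/3; eliminate column c from the other rows.
In the new row 1, the s_1 entry is the old entry divided by the pivot: (1/3)/(1/3) = 1.

1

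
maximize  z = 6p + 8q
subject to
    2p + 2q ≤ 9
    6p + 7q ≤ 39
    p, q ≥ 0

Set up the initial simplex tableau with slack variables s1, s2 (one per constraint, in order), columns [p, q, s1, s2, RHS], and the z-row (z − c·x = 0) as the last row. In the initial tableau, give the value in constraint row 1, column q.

2

Constraint 1 has coefficient 2 on q.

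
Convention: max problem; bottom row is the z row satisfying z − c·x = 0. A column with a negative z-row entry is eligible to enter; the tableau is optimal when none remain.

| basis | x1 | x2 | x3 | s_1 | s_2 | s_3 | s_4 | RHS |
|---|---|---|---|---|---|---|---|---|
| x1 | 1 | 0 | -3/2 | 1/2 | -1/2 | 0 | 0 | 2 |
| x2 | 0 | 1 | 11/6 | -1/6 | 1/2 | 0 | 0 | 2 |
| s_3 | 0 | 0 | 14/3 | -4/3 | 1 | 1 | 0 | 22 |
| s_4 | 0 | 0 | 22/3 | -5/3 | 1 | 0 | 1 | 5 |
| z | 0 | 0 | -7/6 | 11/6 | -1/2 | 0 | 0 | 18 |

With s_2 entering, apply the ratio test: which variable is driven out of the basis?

Column s_2 entries and ratios — x1: -1/2 ≤ 0, skip; x2: 2/(1/2) = 4; s_3: 22/1 = 22; s_4: 5/1 = 5.
Smallest ratio is 4 in the row of x2, so x2 leaves.

x2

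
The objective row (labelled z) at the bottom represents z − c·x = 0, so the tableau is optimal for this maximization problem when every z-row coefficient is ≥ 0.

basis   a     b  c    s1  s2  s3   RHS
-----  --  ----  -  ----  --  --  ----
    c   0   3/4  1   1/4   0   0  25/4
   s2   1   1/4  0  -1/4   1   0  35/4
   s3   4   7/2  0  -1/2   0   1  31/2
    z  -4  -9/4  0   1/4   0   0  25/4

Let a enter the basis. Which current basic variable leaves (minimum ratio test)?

Column a entries and ratios — c: 0 ≤ 0, skip; s2: (35/4)/1 = 35/4; s3: (31/2)/4 = 31/8.
Smallest ratio is 31/8 in the row of s3, so s3 leaves.

s3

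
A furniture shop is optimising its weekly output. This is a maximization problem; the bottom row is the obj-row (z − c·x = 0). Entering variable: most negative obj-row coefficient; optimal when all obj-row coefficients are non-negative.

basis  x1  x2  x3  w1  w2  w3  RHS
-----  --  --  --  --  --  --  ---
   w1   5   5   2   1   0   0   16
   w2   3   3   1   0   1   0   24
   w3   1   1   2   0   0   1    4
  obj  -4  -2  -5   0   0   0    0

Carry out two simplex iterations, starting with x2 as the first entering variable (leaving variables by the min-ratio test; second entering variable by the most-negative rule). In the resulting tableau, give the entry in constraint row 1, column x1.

Ratio test on column x2 — row 1: 16/5 = 16/5; row 2: 24/3 = 8; row 3: 4/1 = 4. Minimum is 16/5 at row 1 (w1 leaves); pivot element 5.
Divide row 1 by 5; eliminate column x2 from the other rows.
Second iteration: most negative obj-row entry is -21/5 in column x3, so x3 enters.
Ratio test on column x3 — row 1: (16/5)/(2/5) = 8; row 2: entry -1/5 ≤ 0; row 3: (4/5)/(8/5) = 1/2. Minimum is 1/2 at row 3 (w3 leaves); pivot element 8/5.
Divide row 3 by 8/5; eliminate column x3 from the other rows.
After both pivots, the entry at constraint row 1, column x1 is 1.

1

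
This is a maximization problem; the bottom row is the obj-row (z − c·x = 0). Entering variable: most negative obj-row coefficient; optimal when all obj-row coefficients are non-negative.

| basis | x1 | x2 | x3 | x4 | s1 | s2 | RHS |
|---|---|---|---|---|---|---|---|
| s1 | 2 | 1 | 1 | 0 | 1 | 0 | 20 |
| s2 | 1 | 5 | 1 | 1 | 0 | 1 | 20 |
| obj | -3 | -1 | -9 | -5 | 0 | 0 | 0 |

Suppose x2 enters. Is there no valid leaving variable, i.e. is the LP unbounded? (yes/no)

no

Column x2 has positive entries in row(s) 1, 2, so the ratio test bounds it — not unbounded.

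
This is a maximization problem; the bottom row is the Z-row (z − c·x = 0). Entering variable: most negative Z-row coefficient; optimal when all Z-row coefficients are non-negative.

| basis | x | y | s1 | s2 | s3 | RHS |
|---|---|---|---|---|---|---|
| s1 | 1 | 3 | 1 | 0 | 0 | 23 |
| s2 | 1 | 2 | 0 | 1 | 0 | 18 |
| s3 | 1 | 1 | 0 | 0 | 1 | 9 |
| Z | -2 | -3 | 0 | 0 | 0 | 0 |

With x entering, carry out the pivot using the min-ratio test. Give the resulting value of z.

Ratio test on column x — row 1: 23/1 = 23; row 2: 18/1 = 18; row 3: 9/1 = 9. Minimum is 9 at row 3 (s3 leaves); pivot element 1.
Pivot on row 3; the Z-row RHS becomes 0 − (-2)·9 = 18.

18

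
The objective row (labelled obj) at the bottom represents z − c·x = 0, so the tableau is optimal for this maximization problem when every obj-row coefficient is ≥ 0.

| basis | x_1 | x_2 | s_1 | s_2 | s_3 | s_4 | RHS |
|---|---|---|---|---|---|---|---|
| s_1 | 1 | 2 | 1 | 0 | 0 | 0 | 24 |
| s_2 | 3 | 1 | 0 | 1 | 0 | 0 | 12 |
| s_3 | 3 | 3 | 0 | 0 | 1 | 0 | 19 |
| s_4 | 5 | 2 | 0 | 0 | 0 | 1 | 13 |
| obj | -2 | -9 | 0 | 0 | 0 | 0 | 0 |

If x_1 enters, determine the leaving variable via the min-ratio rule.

Column x_1 entries and ratios — s_1: 24/1 = 24; s_2: 12/3 = 4; s_3: 19/3 = 19/3; s_4: 13/5 = 13/5.
Smallest ratio is 13/5 in the row of s_4, so s_4 leaves.

s_4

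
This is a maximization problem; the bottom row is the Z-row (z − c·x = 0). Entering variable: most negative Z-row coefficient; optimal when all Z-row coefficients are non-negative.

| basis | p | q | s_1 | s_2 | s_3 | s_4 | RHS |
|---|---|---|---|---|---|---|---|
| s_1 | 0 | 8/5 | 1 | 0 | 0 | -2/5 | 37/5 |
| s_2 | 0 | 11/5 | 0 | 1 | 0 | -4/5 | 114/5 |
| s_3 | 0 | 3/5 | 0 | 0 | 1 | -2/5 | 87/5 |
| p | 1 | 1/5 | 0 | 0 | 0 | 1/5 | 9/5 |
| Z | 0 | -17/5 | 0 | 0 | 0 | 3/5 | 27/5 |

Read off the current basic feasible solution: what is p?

p is basic (row 4); its value is the RHS of that row, 9/5.

9/5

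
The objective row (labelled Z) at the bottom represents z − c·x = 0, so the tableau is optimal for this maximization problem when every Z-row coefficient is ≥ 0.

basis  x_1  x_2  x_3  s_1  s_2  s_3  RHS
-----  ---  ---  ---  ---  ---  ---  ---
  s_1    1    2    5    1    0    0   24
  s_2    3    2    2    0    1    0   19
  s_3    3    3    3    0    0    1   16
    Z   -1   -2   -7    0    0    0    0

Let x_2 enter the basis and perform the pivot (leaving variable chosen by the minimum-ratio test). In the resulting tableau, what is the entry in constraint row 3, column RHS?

16/3

Ratio test on column x_2 — row 1: 24/2 = 12; row 2: 19/2 = 19/2; row 3: 16/3 = 16/3. Minimum is 16/3 at row 3 (s_3 leaves); pivot element 3.
Divide row 3 by 3; eliminate column x_2 from the other rows.
In the new row 3, the RHS entry is the old entry divided by the pivot: 16/3 = 16/3.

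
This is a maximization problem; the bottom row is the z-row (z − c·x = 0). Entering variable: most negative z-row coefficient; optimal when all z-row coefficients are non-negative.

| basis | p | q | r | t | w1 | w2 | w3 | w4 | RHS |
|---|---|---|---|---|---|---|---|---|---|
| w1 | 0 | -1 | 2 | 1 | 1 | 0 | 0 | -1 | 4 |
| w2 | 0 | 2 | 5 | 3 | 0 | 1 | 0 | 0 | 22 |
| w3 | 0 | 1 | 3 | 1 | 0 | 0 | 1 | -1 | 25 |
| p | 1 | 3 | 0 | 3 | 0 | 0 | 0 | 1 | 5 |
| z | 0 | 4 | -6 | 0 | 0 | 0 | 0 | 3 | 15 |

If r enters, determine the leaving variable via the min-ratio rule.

Column r entries and ratios — w1: 4/2 = 2; w2: 22/5 = 22/5; w3: 25/3 = 25/3; p: 0 ≤ 0, skip.
Smallest ratio is 2 in the row of w1, so w1 leaves.

w1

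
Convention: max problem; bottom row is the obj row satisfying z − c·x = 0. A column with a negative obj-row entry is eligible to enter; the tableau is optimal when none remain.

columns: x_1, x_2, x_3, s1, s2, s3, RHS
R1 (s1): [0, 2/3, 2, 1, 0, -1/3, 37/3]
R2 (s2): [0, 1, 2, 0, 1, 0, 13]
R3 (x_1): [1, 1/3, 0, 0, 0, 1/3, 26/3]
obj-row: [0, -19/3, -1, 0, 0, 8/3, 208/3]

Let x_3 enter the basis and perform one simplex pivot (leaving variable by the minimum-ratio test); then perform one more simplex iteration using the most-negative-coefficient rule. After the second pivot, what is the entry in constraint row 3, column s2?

Ratio test on column x_3 — row 1: (37/3)/2 = 37/6; row 2: 13/2 = 13/2; row 3: entry 0 ≤ 0. Minimum is 37/6 at row 1 (s1 leaves); pivot element 2.
Divide row 1 by 2; eliminate column x_3 from the other rows.
Second iteration: most negative obj-row entry is -6 in column x_2, so x_2 enters.
Ratio test on column x_2 — row 1: (37/6)/(1/3) = 37/2; row 2: (2/3)/(1/3) = 2; row 3: (26/3)/(1/3) = 26. Minimum is 2 at row 2 (s2 leaves); pivot element 1/3.
Divide row 2 by 1/3; eliminate column x_2 from the other rows.
After both pivots, the entry at constraint row 3, column s2 is -1.

-1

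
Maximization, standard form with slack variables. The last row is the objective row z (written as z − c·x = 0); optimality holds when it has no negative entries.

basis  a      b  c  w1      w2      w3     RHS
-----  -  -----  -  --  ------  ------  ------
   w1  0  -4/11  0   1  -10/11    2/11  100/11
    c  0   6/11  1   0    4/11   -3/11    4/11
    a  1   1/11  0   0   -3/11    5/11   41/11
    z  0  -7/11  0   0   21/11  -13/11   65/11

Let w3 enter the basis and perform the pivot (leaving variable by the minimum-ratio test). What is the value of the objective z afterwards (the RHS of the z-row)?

Ratio test on column w3 — row 1: (100/11)/(2/11) = 50; row 2: entry -3/11 ≤ 0; row 3: (41/11)/(5/11) = 41/5. Minimum is 41/5 at row 3 (a leaves); pivot element 5/11.
Pivot on row 3; the z-row RHS becomes 65/11 − (-13/11)·(41/5) = 78/5.

78/5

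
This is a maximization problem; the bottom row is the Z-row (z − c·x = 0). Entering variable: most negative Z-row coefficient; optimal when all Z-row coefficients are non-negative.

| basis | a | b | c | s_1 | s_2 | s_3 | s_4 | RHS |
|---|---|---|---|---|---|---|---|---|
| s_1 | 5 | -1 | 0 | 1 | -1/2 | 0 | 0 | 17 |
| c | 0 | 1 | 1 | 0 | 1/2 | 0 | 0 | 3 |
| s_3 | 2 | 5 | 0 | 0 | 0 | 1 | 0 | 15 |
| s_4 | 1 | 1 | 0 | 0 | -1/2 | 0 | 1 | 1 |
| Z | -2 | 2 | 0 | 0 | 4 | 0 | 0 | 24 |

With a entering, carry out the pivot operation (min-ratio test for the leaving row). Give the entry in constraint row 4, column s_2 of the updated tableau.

-1/2

Ratio test on column a — row 1: 17/5 = 17/5; row 2: entry 0 ≤ 0; row 3: 15/2 = 15/2; row 4: 1/1 = 1. Minimum is 1 at row 4 (s_4 leaves); pivot element 1.
Divide row 4 by 1; eliminate column a from the other rows.
In the new row 4, the s_2 entry is the old entry divided by the pivot: (-1/2)/1 = -1/2.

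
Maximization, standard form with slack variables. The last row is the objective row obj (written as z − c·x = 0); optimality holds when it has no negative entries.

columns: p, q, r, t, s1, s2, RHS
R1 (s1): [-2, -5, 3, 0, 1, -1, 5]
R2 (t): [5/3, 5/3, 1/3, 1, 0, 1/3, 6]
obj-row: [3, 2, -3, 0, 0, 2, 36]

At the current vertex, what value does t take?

6

t is basic (row 2); its value is the RHS of that row, 6.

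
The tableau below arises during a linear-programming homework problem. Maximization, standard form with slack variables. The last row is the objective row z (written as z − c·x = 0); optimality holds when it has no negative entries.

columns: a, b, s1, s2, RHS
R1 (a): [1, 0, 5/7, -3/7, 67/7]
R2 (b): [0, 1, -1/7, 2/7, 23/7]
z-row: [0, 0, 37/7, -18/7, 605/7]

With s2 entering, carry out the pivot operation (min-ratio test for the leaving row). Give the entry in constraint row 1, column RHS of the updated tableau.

29/2

Ratio test on column s2 — row 1: entry -3/7 ≤ 0; row 2: (23/7)/(2/7) = 23/2. Minimum is 23/2 at row 2 (b leaves); pivot element 2/7.
Divide row 2 by 2/7; eliminate column s2 from the other rows.
Row 1 update in column RHS: 67/7 − (-3/7)·(23/2) = 29/2.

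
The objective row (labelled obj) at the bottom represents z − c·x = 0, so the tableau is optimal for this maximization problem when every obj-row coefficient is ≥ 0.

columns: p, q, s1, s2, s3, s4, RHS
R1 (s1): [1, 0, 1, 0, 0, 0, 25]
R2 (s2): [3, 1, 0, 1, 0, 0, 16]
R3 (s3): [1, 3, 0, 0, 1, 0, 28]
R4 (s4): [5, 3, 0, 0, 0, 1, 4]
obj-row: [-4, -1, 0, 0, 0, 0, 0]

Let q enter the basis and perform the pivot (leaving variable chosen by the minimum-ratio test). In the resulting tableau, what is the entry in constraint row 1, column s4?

Ratio test on column q — row 1: entry 0 ≤ 0; row 2: 16/1 = 16; row 3: 28/3 = 28/3; row 4: 4/3 = 4/3. Minimum is 4/3 at row 4 (s4 leaves); pivot element 3.
Divide row 4 by 3; eliminate column q from the other rows.
Row 1 update in column s4: 0 − 0·(1/3) = 0.

0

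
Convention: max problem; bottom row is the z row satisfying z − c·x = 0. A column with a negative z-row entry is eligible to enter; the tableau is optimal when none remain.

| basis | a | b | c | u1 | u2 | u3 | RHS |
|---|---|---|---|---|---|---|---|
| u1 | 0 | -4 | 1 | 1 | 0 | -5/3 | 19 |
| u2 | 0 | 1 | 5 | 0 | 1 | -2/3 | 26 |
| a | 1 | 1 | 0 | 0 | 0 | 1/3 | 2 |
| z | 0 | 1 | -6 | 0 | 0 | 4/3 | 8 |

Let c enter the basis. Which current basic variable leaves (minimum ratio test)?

u2

Column c entries and ratios — u1: 19/1 = 19; u2: 26/5 = 26/5; a: 0 ≤ 0, skip.
Smallest ratio is 26/5 in the row of u2, so u2 leaves.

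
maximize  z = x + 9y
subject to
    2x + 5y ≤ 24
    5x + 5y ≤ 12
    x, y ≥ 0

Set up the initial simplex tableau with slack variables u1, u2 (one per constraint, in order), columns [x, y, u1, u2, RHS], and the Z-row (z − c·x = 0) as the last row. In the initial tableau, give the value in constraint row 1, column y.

5

Constraint 1 has coefficient 5 on y.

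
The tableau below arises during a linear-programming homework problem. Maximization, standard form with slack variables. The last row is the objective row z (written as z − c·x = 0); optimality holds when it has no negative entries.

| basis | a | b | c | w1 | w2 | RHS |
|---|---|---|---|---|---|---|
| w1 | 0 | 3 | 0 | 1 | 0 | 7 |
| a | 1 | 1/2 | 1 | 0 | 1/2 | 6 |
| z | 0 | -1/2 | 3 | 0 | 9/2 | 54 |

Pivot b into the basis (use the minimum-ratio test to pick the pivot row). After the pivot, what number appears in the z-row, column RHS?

331/6

Ratio test on column b — row 1: 7/3 = 7/3; row 2: 6/(1/2) = 12. Minimum is 7/3 at row 1 (w1 leaves); pivot element 3.
Divide row 1 by 3; eliminate column b from the other rows.
z-row update in column RHS: 54 − (-1/2)·(7/3) = 331/6.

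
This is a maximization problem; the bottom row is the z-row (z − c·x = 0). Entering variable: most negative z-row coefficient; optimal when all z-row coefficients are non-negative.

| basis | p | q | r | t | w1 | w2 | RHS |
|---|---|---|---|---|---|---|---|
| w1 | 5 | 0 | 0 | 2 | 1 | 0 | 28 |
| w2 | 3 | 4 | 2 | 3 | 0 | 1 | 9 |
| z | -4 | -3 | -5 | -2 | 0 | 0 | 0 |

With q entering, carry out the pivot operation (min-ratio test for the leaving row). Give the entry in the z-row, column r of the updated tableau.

-7/2

Ratio test on column q — row 1: entry 0 ≤ 0; row 2: 9/4 = 9/4. Minimum is 9/4 at row 2 (w2 leaves); pivot element 4.
Divide row 2 by 4; eliminate column q from the other rows.
z-row update in column r: -5 − (-3)·(1/2) = -7/2.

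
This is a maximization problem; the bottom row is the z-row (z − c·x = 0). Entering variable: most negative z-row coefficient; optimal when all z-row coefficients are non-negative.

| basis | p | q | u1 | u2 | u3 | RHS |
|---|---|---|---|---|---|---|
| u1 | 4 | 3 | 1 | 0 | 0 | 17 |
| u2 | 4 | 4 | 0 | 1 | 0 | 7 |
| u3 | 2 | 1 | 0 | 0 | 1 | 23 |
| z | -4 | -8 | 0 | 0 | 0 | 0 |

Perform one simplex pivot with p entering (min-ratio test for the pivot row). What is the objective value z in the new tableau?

7

Ratio test on column p — row 1: 17/4 = 17/4; row 2: 7/4 = 7/4; row 3: 23/2 = 23/2. Minimum is 7/4 at row 2 (u2 leaves); pivot element 4.
Pivot on row 2; the z-row RHS becomes 0 − (-4)·(7/4) = 7.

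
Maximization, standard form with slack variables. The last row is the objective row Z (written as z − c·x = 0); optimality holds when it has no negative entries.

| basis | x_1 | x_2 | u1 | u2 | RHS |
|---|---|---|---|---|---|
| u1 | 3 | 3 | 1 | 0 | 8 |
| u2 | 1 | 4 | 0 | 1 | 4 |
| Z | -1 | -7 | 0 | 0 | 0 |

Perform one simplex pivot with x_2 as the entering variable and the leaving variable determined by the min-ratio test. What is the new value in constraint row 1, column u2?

-3/4

Ratio test on column x_2 — row 1: 8/3 = 8/3; row 2: 4/4 = 1. Minimum is 1 at row 2 (u2 leaves); pivot element 4.
Divide row 2 by 4; eliminate column x_2 from the other rows.
Row 1 update in column u2: 0 − 3·(1/4) = -3/4.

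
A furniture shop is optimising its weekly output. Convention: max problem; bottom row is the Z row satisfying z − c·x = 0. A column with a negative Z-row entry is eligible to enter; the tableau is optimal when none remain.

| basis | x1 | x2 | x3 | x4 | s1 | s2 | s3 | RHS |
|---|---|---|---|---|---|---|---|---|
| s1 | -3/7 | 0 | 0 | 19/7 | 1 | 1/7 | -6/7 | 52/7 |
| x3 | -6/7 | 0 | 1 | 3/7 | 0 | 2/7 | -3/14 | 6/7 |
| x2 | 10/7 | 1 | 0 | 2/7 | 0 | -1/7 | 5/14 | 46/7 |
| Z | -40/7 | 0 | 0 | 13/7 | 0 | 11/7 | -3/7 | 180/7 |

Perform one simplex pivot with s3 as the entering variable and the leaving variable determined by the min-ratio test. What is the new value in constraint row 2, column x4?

Ratio test on column s3 — row 1: entry -6/7 ≤ 0; row 2: entry -3/14 ≤ 0; row 3: (46/7)/(5/14) = 92/5. Minimum is 92/5 at row 3 (x2 leaves); pivot element 5/14.
Divide row 3 by 5/14; eliminate column s3 from the other rows.
Row 2 update in column x4: 3/7 − (-3/14)·(4/5) = 3/5.

3/5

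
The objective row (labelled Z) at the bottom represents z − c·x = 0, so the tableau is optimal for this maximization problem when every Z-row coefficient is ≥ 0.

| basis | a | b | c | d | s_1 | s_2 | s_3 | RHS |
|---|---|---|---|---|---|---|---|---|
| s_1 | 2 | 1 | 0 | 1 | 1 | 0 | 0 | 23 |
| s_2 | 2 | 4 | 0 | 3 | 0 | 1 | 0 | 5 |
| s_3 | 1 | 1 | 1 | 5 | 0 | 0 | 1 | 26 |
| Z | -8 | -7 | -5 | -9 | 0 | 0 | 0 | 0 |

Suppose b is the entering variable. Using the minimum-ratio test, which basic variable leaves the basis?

Column b entries and ratios — s_1: 23/1 = 23; s_2: 5/4 = 5/4; s_3: 26/1 = 26.
Smallest ratio is 5/4 in the row of s_2, so s_2 leaves.

s_2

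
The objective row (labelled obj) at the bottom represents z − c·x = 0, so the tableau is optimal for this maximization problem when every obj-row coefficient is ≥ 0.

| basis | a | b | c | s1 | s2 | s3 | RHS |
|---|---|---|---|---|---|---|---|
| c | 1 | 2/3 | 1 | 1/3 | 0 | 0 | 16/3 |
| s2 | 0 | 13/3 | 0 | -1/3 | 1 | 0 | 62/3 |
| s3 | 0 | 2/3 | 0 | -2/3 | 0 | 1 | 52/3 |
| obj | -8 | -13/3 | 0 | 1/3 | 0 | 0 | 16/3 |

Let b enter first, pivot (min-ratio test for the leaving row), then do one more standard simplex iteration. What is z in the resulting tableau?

Ratio test on column b — row 1: (16/3)/(2/3) = 8; row 2: (62/3)/(13/3) = 62/13; row 3: (52/3)/(2/3) = 26. Minimum is 62/13 at row 2 (s2 leaves); pivot element 13/3.
Pivot on row 2; the obj-row RHS becomes 16/3 − (-13/3)·(62/13) = 26.
Next entering variable (most negative obj-row entry -8): a.
Ratio test on column a — row 1: (28/13)/1 = 28/13; row 2: entry 0 ≤ 0; row 3: entry 0 ≤ 0. Minimum is 28/13 at row 1 (c leaves); pivot element 1.
After the second pivot the obj-row RHS is 26 − (-8)·(28/13) = 562/13.

562/13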